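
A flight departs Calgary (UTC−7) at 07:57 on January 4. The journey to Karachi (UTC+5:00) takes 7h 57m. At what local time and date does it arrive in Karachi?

Convert departure to UTC: 07:57 + 7:00 = 14:57 UTC on Jan 4.
Add 7 hours 57 minutes travel time → 22:54 UTC.
Karachi is UTC+5:00, so local arrival = 22:54 + 5:00 = 03:54 on Jan 5.

03:54 on January 5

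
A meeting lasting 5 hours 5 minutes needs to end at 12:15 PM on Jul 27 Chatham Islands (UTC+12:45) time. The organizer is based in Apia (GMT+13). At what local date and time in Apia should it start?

7:25 AM on Jul 27

Target end time in UTC: 12:15 PM − 12:45 = 11:30 PM on Jul 26.
Subtract 5 hours 5 minutes → start 6:25 PM UTC on Jul 26.
Apia is UTC+13:00: 6:25 PM + 13:00 = 7:25 AM on Jul 27.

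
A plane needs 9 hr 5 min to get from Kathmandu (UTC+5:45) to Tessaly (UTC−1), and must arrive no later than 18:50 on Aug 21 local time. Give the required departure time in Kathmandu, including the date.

16:30 on August 21

Target arrival in UTC: 18:50 + 1:00 = 19:50 on Aug 21.
Subtract 9 hours and 5 minutes → departure 10:45 UTC on Aug 21.
Kathmandu is UTC+5:45: 10:45 + 5:45 = 16:30 on Aug 21.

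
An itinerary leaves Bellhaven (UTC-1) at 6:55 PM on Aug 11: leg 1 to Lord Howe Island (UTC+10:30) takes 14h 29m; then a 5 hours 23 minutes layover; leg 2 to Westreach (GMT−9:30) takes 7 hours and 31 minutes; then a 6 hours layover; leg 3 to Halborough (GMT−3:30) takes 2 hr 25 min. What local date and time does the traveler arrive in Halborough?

Convert departure to UTC: 6:55 PM + 1:00 = 7:55 PM UTC on Aug 11.
Add 14 hours 29 minutes leg 1 → 10:24 AM UTC (Aug 12).
Add 5 hours 23 minutes layover in Lord Howe Island → 3:47 PM UTC.
Add 7 hours 31 minutes leg 2 → 11:18 PM UTC.
Add 6 hours layover in Westreach → 5:18 AM UTC (Aug 13).
Add 2 hours and 25 minutes leg 3 → 7:43 AM UTC.
Halborough is UTC−3:30, so local arrival = 7:43 AM − 3:30 = 4:13 AM on Aug 13.

4:13 AM on August 13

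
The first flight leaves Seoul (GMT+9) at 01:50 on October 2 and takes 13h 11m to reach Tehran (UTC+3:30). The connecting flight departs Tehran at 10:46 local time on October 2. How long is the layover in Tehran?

Convert departure to UTC: 01:50 − 9:00 = 16:50 UTC on Oct 1.
Add 13 hours 11 minutes flight time → 06:01 UTC (Oct 2).
Tehran is UTC+3:30, so local arrival = 06:01 + 3:30 = 09:31 on Oct 2.
Layover = 10:46 − 09:31 = 1 hour 15 minutes.

1 hour 15 minutes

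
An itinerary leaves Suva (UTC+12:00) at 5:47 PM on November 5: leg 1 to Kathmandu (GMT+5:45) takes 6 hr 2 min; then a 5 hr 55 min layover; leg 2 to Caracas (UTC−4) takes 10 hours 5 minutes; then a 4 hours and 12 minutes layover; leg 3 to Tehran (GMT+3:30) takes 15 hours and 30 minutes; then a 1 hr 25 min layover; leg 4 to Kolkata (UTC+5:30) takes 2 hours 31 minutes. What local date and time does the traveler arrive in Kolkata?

8:57 AM on November 7

Convert departure to UTC: 5:47 PM − 12:00 = 5:47 AM UTC on Nov 5.
Add 6 hours 2 minutes leg 1 → 11:49 AM UTC.
Add 5 hours 55 minutes layover in Kathmandu → 5:44 PM UTC.
Add 10 hours 5 minutes leg 2 → 3:49 AM UTC (Nov 6).
Add 4 hours and 12 minutes layover in Caracas → 8:01 AM UTC.
Add 15 hours 30 minutes leg 3 → 11:31 PM UTC.
Add 1 hour and 25 minutes layover in Tehran → 12:56 AM UTC (Nov 7).
Add 2 hours 31 minutes leg 4 → 3:27 AM UTC.
Kolkata is UTC+5:30, so local arrival = 3:27 AM + 5:30 = 8:57 AM on Nov 7.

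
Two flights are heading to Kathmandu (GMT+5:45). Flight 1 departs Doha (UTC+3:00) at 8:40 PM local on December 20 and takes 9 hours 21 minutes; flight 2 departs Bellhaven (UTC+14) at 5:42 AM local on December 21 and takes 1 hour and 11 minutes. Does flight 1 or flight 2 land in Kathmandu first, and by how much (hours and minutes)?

Flight 1 in UTC: 8:40 PM − 3:00 = 5:40 PM on Dec 20.
+9 hours 21 minutes → arrive 3:01 AM UTC on Dec 21.
Flight 2 in UTC: 5:42 AM − 14:00 = 3:42 PM on Dec 20.
+1 hour and 11 minutes → arrive 4:53 PM UTC on Dec 20.
Flight 2 lands earlier by 10 hours 8 minutes.

the second, by 10 hours 8 minutes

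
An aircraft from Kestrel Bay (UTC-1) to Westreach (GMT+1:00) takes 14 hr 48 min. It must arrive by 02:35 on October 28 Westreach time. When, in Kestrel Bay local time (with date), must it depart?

Target arrival in UTC: 02:35 − 1:00 = 01:35 on Oct 28.
Subtract 14 hours 48 minutes → departure 10:47 UTC on Oct 27.
Kestrel Bay is UTC−1:00: 10:47 − 1:00 = 09:47 on Oct 27.

09:47 on Oct 27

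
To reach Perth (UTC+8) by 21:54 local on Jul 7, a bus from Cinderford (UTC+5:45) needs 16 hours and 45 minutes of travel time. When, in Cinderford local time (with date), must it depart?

Target arrival in UTC: 21:54 − 8:00 = 13:54 on Jul 7.
Subtract 16 hours 45 minutes → departure 21:09 UTC on Jul 6.
Cinderford is UTC+5:45: 21:09 + 5:45 = 02:54 on Jul 7.

02:54 on July 7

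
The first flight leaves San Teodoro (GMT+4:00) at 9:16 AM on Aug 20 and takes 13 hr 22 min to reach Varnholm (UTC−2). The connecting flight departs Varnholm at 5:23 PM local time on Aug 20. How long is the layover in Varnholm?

45 minutes

Convert departure to UTC: 9:16 AM − 4:00 = 5:16 AM UTC on Aug 20.
Add 13 hours and 22 minutes flight time → 6:38 PM UTC.
Varnholm is UTC−2:00, so local arrival = 6:38 PM − 2:00 = 4:38 PM on Aug 20.
Layover = 5:23 PM − 4:38 PM = 45 minutes.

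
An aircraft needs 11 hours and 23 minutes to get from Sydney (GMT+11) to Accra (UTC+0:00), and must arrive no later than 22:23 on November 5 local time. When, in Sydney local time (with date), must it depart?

22:00 on Nov 5

Target arrival is already UTC: 22:23 on Nov 5.
Subtract 11 hours and 23 minutes → departure 11:00 UTC on Nov 5.
Sydney is UTC+11:00: 11:00 + 11:00 = 22:00 on Nov 5.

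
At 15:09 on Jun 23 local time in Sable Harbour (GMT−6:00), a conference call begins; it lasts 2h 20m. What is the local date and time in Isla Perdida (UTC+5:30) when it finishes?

04:59 on June 24

Convert start to UTC: 15:09 + 6:00 = 21:09 UTC on Jun 23.
Add 2 hours 20 minutes duration → 23:29 UTC.
Isla Perdida is UTC+5:30, so local end time = 23:29 + 5:30 = 04:59 on Jun 24.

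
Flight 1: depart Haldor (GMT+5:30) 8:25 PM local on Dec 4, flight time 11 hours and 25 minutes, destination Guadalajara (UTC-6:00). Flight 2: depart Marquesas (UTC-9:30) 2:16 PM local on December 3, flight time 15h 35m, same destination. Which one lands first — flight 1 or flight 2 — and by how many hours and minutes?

the second, by 10 hours 59 minutes

Flight 1 in UTC: 8:25 PM − 5:30 = 2:55 PM on Dec 4.
+11 hours and 25 minutes → arrive 2:20 AM UTC on Dec 5.
Flight 2 in UTC: 2:16 PM + 9:30 = 11:46 PM on Dec 3.
+15 hours and 35 minutes → arrive 3:21 PM UTC on Dec 4.
Flight 2 lands earlier by 10 hours 59 minutes.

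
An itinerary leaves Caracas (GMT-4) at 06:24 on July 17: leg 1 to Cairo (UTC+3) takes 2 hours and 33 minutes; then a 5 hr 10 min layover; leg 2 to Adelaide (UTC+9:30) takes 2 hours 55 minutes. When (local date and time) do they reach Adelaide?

Convert departure to UTC: 06:24 + 4:00 = 10:24 UTC on Jul 17.
Add 2 hours and 33 minutes leg 1 → 12:57 UTC.
Add 5 hours 10 minutes layover in Cairo → 18:07 UTC.
Add 2 hours 55 minutes leg 2 → 21:02 UTC.
Adelaide is UTC+9:30, so local arrival = 21:02 + 9:30 = 06:32 on Jul 18.

06:32 on Jul 18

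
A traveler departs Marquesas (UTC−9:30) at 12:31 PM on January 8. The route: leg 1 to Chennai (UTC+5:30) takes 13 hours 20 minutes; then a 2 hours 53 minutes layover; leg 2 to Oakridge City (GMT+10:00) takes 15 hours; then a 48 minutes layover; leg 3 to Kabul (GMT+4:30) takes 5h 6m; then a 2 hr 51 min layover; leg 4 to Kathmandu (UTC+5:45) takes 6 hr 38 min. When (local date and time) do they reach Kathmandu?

2:22 AM on January 11

Convert departure to UTC: 12:31 PM + 9:30 = 10:01 PM UTC on Jan 8.
Add 13 hours 20 minutes leg 1 → 11:21 AM UTC (Jan 9).
Add 2 hours and 53 minutes layover in Chennai → 2:14 PM UTC.
Add 15 hours leg 2 → 5:14 AM UTC (Jan 10).
Add 48 minutes layover in Oakridge City → 6:02 AM UTC.
Add 5 hours and 6 minutes leg 3 → 11:08 AM UTC.
Add 2 hours and 51 minutes layover in Kabul → 1:59 PM UTC.
Add 6 hours 38 minutes leg 4 → 8:37 PM UTC.
Kathmandu is UTC+5:45, so local arrival = 8:37 PM + 5:45 = 2:22 AM on Jan 11.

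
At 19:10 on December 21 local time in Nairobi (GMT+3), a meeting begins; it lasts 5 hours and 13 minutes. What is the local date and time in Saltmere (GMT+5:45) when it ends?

03:08 on Dec 22

Convert start to UTC: 19:10 − 3:00 = 16:10 UTC on Dec 21.
Add 5 hours 13 minutes duration → 21:23 UTC.
Saltmere is UTC+5:45, so local end time = 21:23 + 5:45 = 03:08 on Dec 22.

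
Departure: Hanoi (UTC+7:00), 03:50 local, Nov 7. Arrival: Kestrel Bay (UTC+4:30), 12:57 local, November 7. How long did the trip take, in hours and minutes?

Departure in UTC: 03:50 − 7:00 = 20:50 on Nov 6.
Arrival in UTC: 12:57 − 4:30 = 08:27 on Nov 7.
Elapsed = 08:27 − 20:50 (+1 day) = 11 hours 37 minutes.

11 hours 37 minutes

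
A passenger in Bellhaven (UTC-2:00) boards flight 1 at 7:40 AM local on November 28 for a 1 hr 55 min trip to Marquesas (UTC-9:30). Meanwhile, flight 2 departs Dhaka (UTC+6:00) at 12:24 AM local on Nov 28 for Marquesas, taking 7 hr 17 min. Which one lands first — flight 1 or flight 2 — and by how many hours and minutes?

the second, by 9 hours 54 minutes

Flight 1 in UTC: 7:40 AM + 2:00 = 9:40 AM on Nov 28.
+1 hour 55 minutes → arrive 11:35 AM UTC on Nov 28.
Flight 2 in UTC: 12:24 AM − 6:00 = 6:24 PM on Nov 27.
+7 hours and 17 minutes → arrive 1:41 AM UTC on Nov 28.
Flight 2 lands earlier by 9 hours 54 minutes.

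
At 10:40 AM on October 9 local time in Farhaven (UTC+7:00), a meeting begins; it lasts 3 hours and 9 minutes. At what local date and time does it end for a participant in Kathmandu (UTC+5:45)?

Convert start to UTC: 10:40 AM − 7:00 = 3:40 AM UTC on Oct 9.
Add 3 hours and 9 minutes duration → 6:49 AM UTC.
Kathmandu is UTC+5:45, so local end time = 6:49 AM + 5:45 = 12:34 PM on Oct 9.

12:34 PM on Oct 9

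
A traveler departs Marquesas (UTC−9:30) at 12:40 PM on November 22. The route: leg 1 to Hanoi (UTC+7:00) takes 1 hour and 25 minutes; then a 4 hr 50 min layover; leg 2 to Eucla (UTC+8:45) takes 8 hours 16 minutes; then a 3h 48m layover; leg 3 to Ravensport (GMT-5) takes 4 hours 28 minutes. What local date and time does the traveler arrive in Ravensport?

3:57 PM on Nov 23

Convert departure to UTC: 12:40 PM + 9:30 = 10:10 PM UTC on Nov 22.
Add 1 hour and 25 minutes leg 1 → 11:35 PM UTC.
Add 4 hours 50 minutes layover in Hanoi → 4:25 AM UTC (Nov 23).
Add 8 hours 16 minutes leg 2 → 12:41 PM UTC.
Add 3 hours 48 minutes layover in Eucla → 4:29 PM UTC.
Add 4 hours 28 minutes leg 3 → 8:57 PM UTC.
Ravensport is UTC−5:00, so local arrival = 8:57 PM − 5:00 = 3:57 PM on Nov 23.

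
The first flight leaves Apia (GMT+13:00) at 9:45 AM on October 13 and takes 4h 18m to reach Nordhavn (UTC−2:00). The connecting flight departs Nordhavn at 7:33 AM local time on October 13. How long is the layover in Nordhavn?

8 hours 30 minutes

Convert departure to UTC: 9:45 AM − 13:00 = 8:45 PM UTC on Oct 12.
Add 4 hours 18 minutes flight time → 1:03 AM UTC (Oct 13).
Nordhavn is UTC−2:00, so local arrival = 1:03 AM − 2:00 = 11:03 PM on Oct 12.
Layover = 7:33 AM − 11:03 PM (+1 day) = 8 hours 30 minutes.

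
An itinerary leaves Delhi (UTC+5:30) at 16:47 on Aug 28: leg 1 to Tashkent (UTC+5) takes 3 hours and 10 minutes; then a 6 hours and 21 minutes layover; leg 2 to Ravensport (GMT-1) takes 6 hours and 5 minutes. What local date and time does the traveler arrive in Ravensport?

01:53 on Aug 29

Convert departure to UTC: 16:47 − 5:30 = 11:17 UTC on Aug 28.
Add 3 hours 10 minutes leg 1 → 14:27 UTC.
Add 6 hours and 21 minutes layover in Tashkent → 20:48 UTC.
Add 6 hours and 5 minutes leg 2 → 02:53 UTC (Aug 29).
Ravensport is UTC−1:00, so local arrival = 02:53 − 1:00 = 01:53 on Aug 29.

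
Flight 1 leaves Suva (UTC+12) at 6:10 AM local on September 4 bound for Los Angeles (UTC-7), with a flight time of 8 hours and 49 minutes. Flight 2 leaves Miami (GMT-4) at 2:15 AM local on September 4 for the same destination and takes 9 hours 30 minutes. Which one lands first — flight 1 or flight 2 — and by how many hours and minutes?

the first, by 12 hours 46 minutes

Flight 1 in UTC: 6:10 AM − 12:00 = 6:10 PM on Sep 3.
+8 hours 49 minutes → arrive 2:59 AM UTC on Sep 4.
Flight 2 in UTC: 2:15 AM + 4:00 = 6:15 AM on Sep 4.
+9 hours and 30 minutes → arrive 3:45 PM UTC on Sep 4.
Flight 1 lands earlier by 12 hours 46 minutes.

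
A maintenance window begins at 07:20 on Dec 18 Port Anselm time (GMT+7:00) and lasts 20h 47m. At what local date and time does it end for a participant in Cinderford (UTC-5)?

16:07 on December 18

Cinderford is 12:00 behind Port Anselm.
After 20 hours 47 minutes it is 04:07 (Dec 19) in Port Anselm.
Shift by the zone difference: 04:07 − 12:00 = 16:07 on Dec 18 in Cinderford.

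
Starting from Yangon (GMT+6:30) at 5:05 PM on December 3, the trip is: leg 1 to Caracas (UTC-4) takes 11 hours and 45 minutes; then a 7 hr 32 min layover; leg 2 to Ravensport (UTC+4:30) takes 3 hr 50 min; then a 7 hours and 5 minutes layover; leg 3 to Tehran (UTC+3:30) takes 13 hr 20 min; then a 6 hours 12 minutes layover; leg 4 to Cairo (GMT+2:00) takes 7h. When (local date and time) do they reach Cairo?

9:19 PM on Dec 5

Convert departure to UTC: 5:05 PM − 6:30 = 10:35 AM UTC on Dec 3.
Add 11 hours 45 minutes leg 1 → 10:20 PM UTC.
Add 7 hours 32 minutes layover in Caracas → 5:52 AM UTC (Dec 4).
Add 3 hours and 50 minutes leg 2 → 9:42 AM UTC.
Add 7 hours and 5 minutes layover in Ravensport → 4:47 PM UTC.
Add 13 hours and 20 minutes leg 3 → 6:07 AM UTC (Dec 5).
Add 6 hours 12 minutes layover in Tehran → 12:19 PM UTC.
Add 7 hours leg 4 → 7:19 PM UTC.
Cairo is UTC+2:00, so local arrival = 7:19 PM + 2:00 = 9:19 PM on Dec 5.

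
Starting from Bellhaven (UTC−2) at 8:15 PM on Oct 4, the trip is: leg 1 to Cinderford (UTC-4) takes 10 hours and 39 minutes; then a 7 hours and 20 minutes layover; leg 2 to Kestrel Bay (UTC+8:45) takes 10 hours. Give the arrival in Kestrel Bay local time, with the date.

10:59 AM on October 6

Convert departure to UTC: 8:15 PM + 2:00 = 10:15 PM UTC on Oct 4.
Add 10 hours 39 minutes leg 1 → 8:54 AM UTC (Oct 5).
Add 7 hours and 20 minutes layover in Cinderford → 4:14 PM UTC.
Add 10 hours leg 2 → 2:14 AM UTC (Oct 6).
Kestrel Bay is UTC+8:45, so local arrival = 2:14 AM + 8:45 = 10:59 AM on Oct 6.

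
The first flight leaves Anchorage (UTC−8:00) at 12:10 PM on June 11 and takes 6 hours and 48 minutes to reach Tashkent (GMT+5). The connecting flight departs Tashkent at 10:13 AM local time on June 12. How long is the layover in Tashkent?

2 hours 15 minutes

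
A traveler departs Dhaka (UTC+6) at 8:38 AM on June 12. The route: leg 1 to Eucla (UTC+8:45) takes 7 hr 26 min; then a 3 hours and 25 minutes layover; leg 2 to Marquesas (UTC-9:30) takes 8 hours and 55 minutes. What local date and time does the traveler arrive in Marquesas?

12:54 PM on June 12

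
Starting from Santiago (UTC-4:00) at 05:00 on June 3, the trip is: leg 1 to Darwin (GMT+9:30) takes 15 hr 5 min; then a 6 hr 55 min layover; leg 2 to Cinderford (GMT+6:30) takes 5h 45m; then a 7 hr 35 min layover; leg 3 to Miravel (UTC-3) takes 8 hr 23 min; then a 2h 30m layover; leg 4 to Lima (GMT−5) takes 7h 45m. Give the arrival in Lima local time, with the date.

Convert departure to UTC: 05:00 + 4:00 = 09:00 UTC on Jun 3.
Add 15 hours and 5 minutes leg 1 → 00:05 UTC (Jun 4).
Add 6 hours 55 minutes layover in Darwin → 07:00 UTC.
Add 5 hours and 45 minutes leg 2 → 12:45 UTC.
Add 7 hours 35 minutes layover in Cinderford → 20:20 UTC.
Add 8 hours 23 minutes leg 3 → 04:43 UTC (Jun 5).
Add 2 hours and 30 minutes layover in Miravel → 07:13 UTC.
Add 7 hours 45 minutes leg 4 → 14:58 UTC.
Lima is UTC−5:00, so local arrival = 14:58 − 5:00 = 09:58 on Jun 5.

09:58 on Jun 5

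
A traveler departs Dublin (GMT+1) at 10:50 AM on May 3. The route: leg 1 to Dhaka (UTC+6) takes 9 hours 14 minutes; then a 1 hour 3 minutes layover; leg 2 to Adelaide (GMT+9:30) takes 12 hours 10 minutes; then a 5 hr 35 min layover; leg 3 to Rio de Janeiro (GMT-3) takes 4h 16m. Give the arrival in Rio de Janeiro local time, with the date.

Convert departure to UTC: 10:50 AM − 1:00 = 9:50 AM UTC on May 3.
Add 9 hours and 14 minutes leg 1 → 7:04 PM UTC.
Add 1 hour and 3 minutes layover in Dhaka → 8:07 PM UTC.
Add 12 hours 10 minutes leg 2 → 8:17 AM UTC (May 4).
Add 5 hours and 35 minutes layover in Adelaide → 1:52 PM UTC.
Add 4 hours 16 minutes leg 3 → 6:08 PM UTC.
Rio de Janeiro is UTC−3:00, so local arrival = 6:08 PM − 3:00 = 3:08 PM on May 4.

3:08 PM on May 4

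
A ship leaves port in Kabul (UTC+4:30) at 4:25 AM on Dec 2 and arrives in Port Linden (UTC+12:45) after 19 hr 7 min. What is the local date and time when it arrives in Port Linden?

7:47 AM on December 3

Convert departure to UTC: 4:25 AM − 4:30 = 11:55 PM UTC on Dec 1.
Add 19 hours 7 minutes travel time → 7:02 PM UTC (Dec 2).
Port Linden is UTC+12:45, so local arrival = 7:02 PM + 12:45 = 7:47 AM on Dec 3.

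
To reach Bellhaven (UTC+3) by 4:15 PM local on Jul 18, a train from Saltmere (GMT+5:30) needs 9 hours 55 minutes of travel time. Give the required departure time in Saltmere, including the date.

8:50 AM on July 18

Target arrival in UTC: 4:15 PM − 3:00 = 1:15 PM on Jul 18.
Subtract 9 hours 55 minutes → departure 3:20 AM UTC on Jul 18.
Saltmere is UTC+5:30: 3:20 AM + 5:30 = 8:50 AM on Jul 18.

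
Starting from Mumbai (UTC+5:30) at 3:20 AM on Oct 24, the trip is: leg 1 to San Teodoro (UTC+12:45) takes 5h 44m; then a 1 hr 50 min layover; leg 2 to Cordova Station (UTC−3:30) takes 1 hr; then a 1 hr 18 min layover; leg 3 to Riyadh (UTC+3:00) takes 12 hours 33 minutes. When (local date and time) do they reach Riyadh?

11:15 PM on Oct 24

Convert departure to UTC: 3:20 AM − 5:30 = 9:50 PM UTC on Oct 23.
Add 5 hours and 44 minutes leg 1 → 3:34 AM UTC (Oct 24).
Add 1 hour 50 minutes layover in San Teodoro → 5:24 AM UTC.
Add 1 hour leg 2 → 6:24 AM UTC.
Add 1 hour and 18 minutes layover in Cordova Station → 7:42 AM UTC.
Add 12 hours and 33 minutes leg 3 → 8:15 PM UTC.
Riyadh is UTC+3:00, so local arrival = 8:15 PM + 3:00 = 11:15 PM on Oct 24.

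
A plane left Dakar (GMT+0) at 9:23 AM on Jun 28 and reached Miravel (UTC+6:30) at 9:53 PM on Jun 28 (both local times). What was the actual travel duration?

Departure is already UTC: 9:23 AM on Jun 28.
Arrival in UTC: 9:53 PM − 6:30 = 3:23 PM on Jun 28.
Elapsed = 3:23 PM − 9:23 AM = 6 hours.

6 hours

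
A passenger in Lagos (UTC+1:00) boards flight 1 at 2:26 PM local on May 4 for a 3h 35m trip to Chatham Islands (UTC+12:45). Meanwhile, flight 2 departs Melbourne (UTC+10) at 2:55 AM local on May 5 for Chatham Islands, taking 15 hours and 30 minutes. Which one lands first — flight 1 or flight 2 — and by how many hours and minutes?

Flight 1 in UTC: 2:26 PM − 1:00 = 1:26 PM on May 4.
+3 hours and 35 minutes → arrive 5:01 PM UTC on May 4.
Flight 2 in UTC: 2:55 AM − 10:00 = 4:55 PM on May 4.
+15 hours 30 minutes → arrive 8:25 AM UTC on May 5.
Flight 1 lands earlier by 15 hours 24 minutes.

the first, by 15 hours 24 minutes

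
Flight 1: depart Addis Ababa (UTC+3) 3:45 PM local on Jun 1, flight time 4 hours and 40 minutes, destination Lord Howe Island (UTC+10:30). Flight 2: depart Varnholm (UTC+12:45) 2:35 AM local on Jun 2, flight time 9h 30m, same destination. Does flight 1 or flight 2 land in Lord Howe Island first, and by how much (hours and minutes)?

the first, by 5 hours 55 minutes

Flight 1 in UTC: 3:45 PM − 3:00 = 12:45 PM on Jun 1.
+4 hours and 40 minutes → arrive 5:25 PM UTC on Jun 1.
Flight 2 in UTC: 2:35 AM − 12:45 = 1:50 PM on Jun 1.
+9 hours 30 minutes → arrive 11:20 PM UTC on Jun 1.
Flight 1 lands earlier by 5 hours 55 minutes.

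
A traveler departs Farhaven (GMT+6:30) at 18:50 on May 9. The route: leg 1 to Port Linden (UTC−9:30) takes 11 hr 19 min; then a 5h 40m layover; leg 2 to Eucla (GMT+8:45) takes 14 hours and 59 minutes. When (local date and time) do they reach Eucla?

Convert departure to UTC: 18:50 − 6:30 = 12:20 UTC on May 9.
Add 11 hours and 19 minutes leg 1 → 23:39 UTC.
Add 5 hours 40 minutes layover in Port Linden → 05:19 UTC (May 10).
Add 14 hours 59 minutes leg 2 → 20:18 UTC.
Eucla is UTC+8:45, so local arrival = 20:18 + 8:45 = 05:03 on May 11.

05:03 on May 11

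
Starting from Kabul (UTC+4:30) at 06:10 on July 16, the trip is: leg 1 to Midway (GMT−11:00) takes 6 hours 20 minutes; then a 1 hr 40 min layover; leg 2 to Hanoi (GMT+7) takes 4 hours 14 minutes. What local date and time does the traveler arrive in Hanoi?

Convert departure to UTC: 06:10 − 4:30 = 01:40 UTC on Jul 16.
Add 6 hours 20 minutes leg 1 → 08:00 UTC.
Add 1 hour 40 minutes layover in Midway → 09:40 UTC.
Add 4 hours and 14 minutes leg 2 → 13:54 UTC.
Hanoi is UTC+7:00, so local arrival = 13:54 + 7:00 = 20:54 on Jul 16.

20:54 on Jul 16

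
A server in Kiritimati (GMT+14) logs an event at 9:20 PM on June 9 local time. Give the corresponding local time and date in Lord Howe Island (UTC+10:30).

In UTC: 9:20 PM − 14:00 = 7:20 AM on Jun 9.
Lord Howe Island is UTC+10:30: 7:20 AM + 10:30 = 5:50 PM on Jun 9.

5:50 PM on June 9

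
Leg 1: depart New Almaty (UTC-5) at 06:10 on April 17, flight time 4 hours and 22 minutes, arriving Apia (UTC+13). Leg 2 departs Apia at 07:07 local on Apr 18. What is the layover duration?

Convert departure to UTC: 06:10 + 5:00 = 11:10 UTC on Apr 17.
Add 4 hours and 22 minutes flight time → 15:32 UTC.
Apia is UTC+13:00, so local arrival = 15:32 + 13:00 = 04:32 on Apr 18.
Layover = 07:07 − 04:32 = 2 hours 35 minutes.

2 hours 35 minutes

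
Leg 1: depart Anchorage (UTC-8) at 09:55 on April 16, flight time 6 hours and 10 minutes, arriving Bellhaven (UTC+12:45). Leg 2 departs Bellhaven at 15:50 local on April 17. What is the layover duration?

Convert departure to UTC: 09:55 + 8:00 = 17:55 UTC on Apr 16.
Add 6 hours and 10 minutes flight time → 00:05 UTC (Apr 17).
Bellhaven is UTC+12:45, so local arrival = 00:05 + 12:45 = 12:50 on Apr 17.
Layover = 15:50 − 12:50 = 3 hours.

3 hours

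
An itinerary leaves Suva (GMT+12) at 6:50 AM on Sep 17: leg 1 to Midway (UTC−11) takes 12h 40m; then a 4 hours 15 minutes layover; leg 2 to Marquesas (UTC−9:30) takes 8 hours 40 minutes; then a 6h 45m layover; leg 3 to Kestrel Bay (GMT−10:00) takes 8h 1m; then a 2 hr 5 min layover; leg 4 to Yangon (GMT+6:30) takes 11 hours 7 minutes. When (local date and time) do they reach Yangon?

Convert departure to UTC: 6:50 AM − 12:00 = 6:50 PM UTC on Sep 16.
Add 12 hours and 40 minutes leg 1 → 7:30 AM UTC (Sep 17).
Add 4 hours 15 minutes layover in Midway → 11:45 AM UTC.
Add 8 hours 40 minutes leg 2 → 8:25 PM UTC.
Add 6 hours 45 minutes layover in Marquesas → 3:10 AM UTC (Sep 18).
Add 8 hours 1 minute leg 3 → 11:11 AM UTC.
Add 2 hours 5 minutes layover in Kestrel Bay → 1:16 PM UTC.
Add 11 hours 7 minutes leg 4 → 12:23 AM UTC (Sep 19).
Yangon is UTC+6:30, so local arrival = 12:23 AM + 6:30 = 6:53 AM on Sep 19.

6:53 AM on September 19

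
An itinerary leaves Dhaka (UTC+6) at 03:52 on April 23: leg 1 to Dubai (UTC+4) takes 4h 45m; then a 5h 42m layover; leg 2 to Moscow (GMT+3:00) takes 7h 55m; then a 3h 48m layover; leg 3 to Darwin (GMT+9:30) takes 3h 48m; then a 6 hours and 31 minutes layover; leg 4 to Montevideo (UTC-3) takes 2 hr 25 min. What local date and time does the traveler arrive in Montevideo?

Convert departure to UTC: 03:52 − 6:00 = 21:52 UTC on Apr 22.
Add 4 hours and 45 minutes leg 1 → 02:37 UTC (Apr 23).
Add 5 hours 42 minutes layover in Dubai → 08:19 UTC.
Add 7 hours 55 minutes leg 2 → 16:14 UTC.
Add 3 hours and 48 minutes layover in Moscow → 20:02 UTC.
Add 3 hours 48 minutes leg 3 → 23:50 UTC.
Add 6 hours 31 minutes layover in Darwin → 06:21 UTC (Apr 24).
Add 2 hours 25 minutes leg 4 → 08:46 UTC.
Montevideo is UTC−3:00, so local arrival = 08:46 − 3:00 = 05:46 on Apr 24.

05:46 on Apr 24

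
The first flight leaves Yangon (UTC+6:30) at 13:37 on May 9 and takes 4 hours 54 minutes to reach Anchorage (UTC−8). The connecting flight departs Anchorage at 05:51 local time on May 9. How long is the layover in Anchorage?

Convert departure to UTC: 13:37 − 6:30 = 07:07 UTC on May 9.
Add 4 hours and 54 minutes flight time → 12:01 UTC.
Anchorage is UTC−8:00, so local arrival = 12:01 − 8:00 = 04:01 on May 9.
Layover = 05:51 − 04:01 = 1 hour 50 minutes.

1 hour 50 minutes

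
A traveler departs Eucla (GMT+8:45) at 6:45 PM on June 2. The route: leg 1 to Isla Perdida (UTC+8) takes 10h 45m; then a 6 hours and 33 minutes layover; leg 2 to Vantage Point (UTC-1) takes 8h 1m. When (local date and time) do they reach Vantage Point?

10:19 AM on June 3

Convert departure to UTC: 6:45 PM − 8:45 = 10:00 AM UTC on Jun 2.
Add 10 hours and 45 minutes leg 1 → 8:45 PM UTC.
Add 6 hours 33 minutes layover in Isla Perdida → 3:18 AM UTC (Jun 3).
Add 8 hours 1 minute leg 2 → 11:19 AM UTC.
Vantage Point is UTC−1:00, so local arrival = 11:19 AM − 1:00 = 10:19 AM on Jun 3.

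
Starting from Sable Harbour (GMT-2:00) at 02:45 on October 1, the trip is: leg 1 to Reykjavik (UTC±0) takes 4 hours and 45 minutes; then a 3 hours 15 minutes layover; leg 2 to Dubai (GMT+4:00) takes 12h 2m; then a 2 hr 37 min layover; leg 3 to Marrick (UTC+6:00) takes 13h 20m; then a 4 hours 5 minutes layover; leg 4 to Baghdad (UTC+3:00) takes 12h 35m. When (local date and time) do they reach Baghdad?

12:24 on Oct 3

Convert departure to UTC: 02:45 + 2:00 = 04:45 UTC on Oct 1.
Add 4 hours and 45 minutes leg 1 → 09:30 UTC.
Add 3 hours and 15 minutes layover in Reykjavik → 12:45 UTC.
Add 12 hours 2 minutes leg 2 → 00:47 UTC (Oct 2).
Add 2 hours 37 minutes layover in Dubai → 03:24 UTC.
Add 13 hours 20 minutes leg 3 → 16:44 UTC.
Add 4 hours and 5 minutes layover in Marrick → 20:49 UTC.
Add 12 hours and 35 minutes leg 4 → 09:24 UTC (Oct 3).
Baghdad is UTC+3:00, so local arrival = 09:24 + 3:00 = 12:24 on Oct 3.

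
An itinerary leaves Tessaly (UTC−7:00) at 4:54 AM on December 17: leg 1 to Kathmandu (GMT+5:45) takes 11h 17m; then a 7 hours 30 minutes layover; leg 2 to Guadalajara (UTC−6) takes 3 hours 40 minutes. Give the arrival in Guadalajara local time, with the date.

4:21 AM on Dec 18

Convert departure to UTC: 4:54 AM + 7:00 = 11:54 AM UTC on Dec 17.
Add 11 hours and 17 minutes leg 1 → 11:11 PM UTC.
Add 7 hours 30 minutes layover in Kathmandu → 6:41 AM UTC (Dec 18).
Add 3 hours and 40 minutes leg 2 → 10:21 AM UTC.
Guadalajara is UTC−6:00, so local arrival = 10:21 AM − 6:00 = 4:21 AM on Dec 18.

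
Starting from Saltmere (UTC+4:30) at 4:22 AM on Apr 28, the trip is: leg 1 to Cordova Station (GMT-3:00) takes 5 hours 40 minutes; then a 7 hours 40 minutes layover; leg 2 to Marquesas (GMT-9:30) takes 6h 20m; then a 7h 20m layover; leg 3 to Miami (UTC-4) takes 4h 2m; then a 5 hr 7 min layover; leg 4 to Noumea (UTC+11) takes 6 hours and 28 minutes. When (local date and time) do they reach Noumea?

Convert departure to UTC: 4:22 AM − 4:30 = 11:52 PM UTC on Apr 27.
Add 5 hours 40 minutes leg 1 → 5:32 AM UTC (Apr 28).
Add 7 hours 40 minutes layover in Cordova Station → 1:12 PM UTC.
Add 6 hours 20 minutes leg 2 → 7:32 PM UTC.
Add 7 hours and 20 minutes layover in Marquesas → 2:52 AM UTC (Apr 29).
Add 4 hours and 2 minutes leg 3 → 6:54 AM UTC.
Add 5 hours 7 minutes layover in Miami → 12:01 PM UTC.
Add 6 hours 28 minutes leg 4 → 6:29 PM UTC.
Noumea is UTC+11:00, so local arrival = 6:29 PM + 11:00 = 5:29 AM on Apr 30.

5:29 AM on Apr 30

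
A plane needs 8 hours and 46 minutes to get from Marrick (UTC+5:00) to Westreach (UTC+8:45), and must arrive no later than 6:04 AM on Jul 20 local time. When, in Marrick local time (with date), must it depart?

Target arrival in UTC: 6:04 AM − 8:45 = 9:19 PM on Jul 19.
Subtract 8 hours 46 minutes → departure 12:33 PM UTC on Jul 19.
Marrick is UTC+5:00: 12:33 PM + 5:00 = 5:33 PM on Jul 19.

5:33 PM on July 19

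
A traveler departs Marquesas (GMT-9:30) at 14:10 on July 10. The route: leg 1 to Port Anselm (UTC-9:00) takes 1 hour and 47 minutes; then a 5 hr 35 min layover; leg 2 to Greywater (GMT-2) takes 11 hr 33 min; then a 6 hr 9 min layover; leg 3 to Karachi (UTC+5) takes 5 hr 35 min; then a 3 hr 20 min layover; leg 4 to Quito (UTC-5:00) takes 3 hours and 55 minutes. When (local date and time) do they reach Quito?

08:34 on July 12

Convert departure to UTC: 14:10 + 9:30 = 23:40 UTC on Jul 10.
Add 1 hour and 47 minutes leg 1 → 01:27 UTC (Jul 11).
Add 5 hours and 35 minutes layover in Port Anselm → 07:02 UTC.
Add 11 hours 33 minutes leg 2 → 18:35 UTC.
Add 6 hours 9 minutes layover in Greywater → 00:44 UTC (Jul 12).
Add 5 hours and 35 minutes leg 3 → 06:19 UTC.
Add 3 hours 20 minutes layover in Karachi → 09:39 UTC.
Add 3 hours 55 minutes leg 4 → 13:34 UTC.
Quito is UTC−5:00, so local arrival = 13:34 − 5:00 = 08:34 on Jul 12.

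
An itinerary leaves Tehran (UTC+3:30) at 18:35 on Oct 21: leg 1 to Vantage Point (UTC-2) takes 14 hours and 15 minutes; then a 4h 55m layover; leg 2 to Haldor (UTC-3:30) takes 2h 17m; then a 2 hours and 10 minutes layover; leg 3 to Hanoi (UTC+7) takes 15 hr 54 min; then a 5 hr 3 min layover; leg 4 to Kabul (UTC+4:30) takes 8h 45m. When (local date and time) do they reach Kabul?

00:54 on October 24

Convert departure to UTC: 18:35 − 3:30 = 15:05 UTC on Oct 21.
Add 14 hours 15 minutes leg 1 → 05:20 UTC (Oct 22).
Add 4 hours 55 minutes layover in Vantage Point → 10:15 UTC.
Add 2 hours 17 minutes leg 2 → 12:32 UTC.
Add 2 hours 10 minutes layover in Haldor → 14:42 UTC.
Add 15 hours 54 minutes leg 3 → 06:36 UTC (Oct 23).
Add 5 hours 3 minutes layover in Hanoi → 11:39 UTC.
Add 8 hours 45 minutes leg 4 → 20:24 UTC.
Kabul is UTC+4:30, so local arrival = 20:24 + 4:30 = 00:54 on Oct 24.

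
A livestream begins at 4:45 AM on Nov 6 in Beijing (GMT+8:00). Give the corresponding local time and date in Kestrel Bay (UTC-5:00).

Kestrel Bay is 13:00 behind Beijing.
Shift by the zone difference: 4:45 AM − 13:00 = 3:45 PM on Nov 5 in Kestrel Bay.

3:45 PM on Nov 5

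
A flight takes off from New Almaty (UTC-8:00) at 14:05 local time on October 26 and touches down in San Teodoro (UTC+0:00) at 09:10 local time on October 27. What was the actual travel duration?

San Teodoro is 8:00 ahead of New Almaty.
Clock-face elapsed time (ignoring zones) is 19 hours 5 minutes.
Actual elapsed = 19 hours 5 minutes − 8:00 = 11 hours 5 minutes.

11 hours 5 minutes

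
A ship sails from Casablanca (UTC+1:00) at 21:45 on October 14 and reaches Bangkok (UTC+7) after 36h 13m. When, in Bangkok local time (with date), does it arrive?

15:58 on Oct 16

Bangkok is 6:00 ahead of Casablanca.
After 36 hours and 13 minutes it is 09:58 (Oct 16) in Casablanca.
Shift by the zone difference: 09:58 + 6:00 = 15:58 on Oct 16 in Bangkok.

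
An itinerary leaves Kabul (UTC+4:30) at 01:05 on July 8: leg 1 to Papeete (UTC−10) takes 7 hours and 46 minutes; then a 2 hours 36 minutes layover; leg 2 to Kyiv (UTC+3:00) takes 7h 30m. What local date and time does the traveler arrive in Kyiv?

Convert departure to UTC: 01:05 − 4:30 = 20:35 UTC on Jul 7.
Add 7 hours and 46 minutes leg 1 → 04:21 UTC (Jul 8).
Add 2 hours and 36 minutes layover in Papeete → 06:57 UTC.
Add 7 hours and 30 minutes leg 2 → 14:27 UTC.
Kyiv is UTC+3:00, so local arrival = 14:27 + 3:00 = 17:27 on Jul 8.

17:27 on July 8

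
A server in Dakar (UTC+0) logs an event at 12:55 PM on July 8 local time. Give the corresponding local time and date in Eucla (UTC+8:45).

Dakar is UTC+0 so that is 12:55 PM UTC.
Eucla is UTC+8:45: 12:55 PM + 8:45 = 9:40 PM on Jul 8.

9:40 PM on July 8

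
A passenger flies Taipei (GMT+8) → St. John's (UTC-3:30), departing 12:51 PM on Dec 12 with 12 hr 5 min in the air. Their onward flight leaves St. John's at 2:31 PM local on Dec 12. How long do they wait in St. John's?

Convert departure to UTC: 12:51 PM − 8:00 = 4:51 AM UTC on Dec 12.
Add 12 hours 5 minutes flight time → 4:56 PM UTC.
St. John's is UTC−3:30, so local arrival = 4:56 PM − 3:30 = 1:26 PM on Dec 12.
Layover = 2:31 PM − 1:26 PM = 1 hour 5 minutes.

1 hour 5 minutes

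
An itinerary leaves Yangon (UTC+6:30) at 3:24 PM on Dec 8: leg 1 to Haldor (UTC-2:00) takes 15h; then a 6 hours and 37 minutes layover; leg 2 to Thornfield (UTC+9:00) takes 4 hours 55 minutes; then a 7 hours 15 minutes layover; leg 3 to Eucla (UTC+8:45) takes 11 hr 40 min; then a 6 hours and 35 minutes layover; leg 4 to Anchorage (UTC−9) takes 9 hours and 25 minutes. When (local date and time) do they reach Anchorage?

1:21 PM on December 10

Convert departure to UTC: 3:24 PM − 6:30 = 8:54 AM UTC on Dec 8.
Add 15 hours leg 1 → 11:54 PM UTC.
Add 6 hours 37 minutes layover in Haldor → 6:31 AM UTC (Dec 9).
Add 4 hours 55 minutes leg 2 → 11:26 AM UTC.
Add 7 hours 15 minutes layover in Thornfield → 6:41 PM UTC.
Add 11 hours 40 minutes leg 3 → 6:21 AM UTC (Dec 10).
Add 6 hours and 35 minutes layover in Eucla → 12:56 PM UTC.
Add 9 hours 25 minutes leg 4 → 10:21 PM UTC.
Anchorage is UTC−9:00, so local arrival = 10:21 PM − 9:00 = 1:21 PM on Dec 10.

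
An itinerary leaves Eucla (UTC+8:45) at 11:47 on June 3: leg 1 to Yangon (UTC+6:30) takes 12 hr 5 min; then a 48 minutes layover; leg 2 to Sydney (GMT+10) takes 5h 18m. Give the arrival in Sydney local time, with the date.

Convert departure to UTC: 11:47 − 8:45 = 03:02 UTC on Jun 3.
Add 12 hours and 5 minutes leg 1 → 15:07 UTC.
Add 48 minutes layover in Yangon → 15:55 UTC.
Add 5 hours 18 minutes leg 2 → 21:13 UTC.
Sydney is UTC+10:00, so local arrival = 21:13 + 10:00 = 07:13 on Jun 4.

07:13 on Jun 4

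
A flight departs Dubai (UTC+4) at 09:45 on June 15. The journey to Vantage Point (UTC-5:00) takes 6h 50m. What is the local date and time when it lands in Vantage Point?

07:35 on June 15

Convert departure to UTC: 09:45 − 4:00 = 05:45 UTC on Jun 15.
Add 6 hours 50 minutes travel time → 12:35 UTC.
Vantage Point is UTC−5:00, so local arrival = 12:35 − 5:00 = 07:35 on Jun 15.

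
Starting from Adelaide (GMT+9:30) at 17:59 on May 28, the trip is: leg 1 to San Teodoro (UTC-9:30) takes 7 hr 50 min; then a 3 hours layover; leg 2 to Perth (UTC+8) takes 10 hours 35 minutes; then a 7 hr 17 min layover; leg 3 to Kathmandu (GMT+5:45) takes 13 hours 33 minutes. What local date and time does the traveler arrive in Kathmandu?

08:29 on May 30

Convert departure to UTC: 17:59 − 9:30 = 08:29 UTC on May 28.
Add 7 hours and 50 minutes leg 1 → 16:19 UTC.
Add 3 hours layover in San Teodoro → 19:19 UTC.
Add 10 hours and 35 minutes leg 2 → 05:54 UTC (May 29).
Add 7 hours 17 minutes layover in Perth → 13:11 UTC.
Add 13 hours and 33 minutes leg 3 → 02:44 UTC (May 30).
Kathmandu is UTC+5:45, so local arrival = 02:44 + 5:45 = 08:29 on May 30.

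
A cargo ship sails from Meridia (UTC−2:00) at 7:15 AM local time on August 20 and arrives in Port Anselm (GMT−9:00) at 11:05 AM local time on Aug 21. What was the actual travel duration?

Departure in UTC: 7:15 AM + 2:00 = 9:15 AM on Aug 20.
Arrival in UTC: 11:05 AM + 9:00 = 8:05 PM on Aug 21.
Elapsed = 8:05 PM − 9:15 AM (+1 day) = 34 hours 50 minutes.

34 hours 50 minutes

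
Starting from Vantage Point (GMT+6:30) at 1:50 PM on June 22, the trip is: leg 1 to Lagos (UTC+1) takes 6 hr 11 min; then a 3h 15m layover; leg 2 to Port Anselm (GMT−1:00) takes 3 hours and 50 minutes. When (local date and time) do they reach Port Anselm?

7:36 PM on June 22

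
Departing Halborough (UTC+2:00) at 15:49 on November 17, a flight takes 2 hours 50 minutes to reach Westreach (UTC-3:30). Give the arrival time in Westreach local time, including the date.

13:09 on November 17

Convert departure to UTC: 15:49 − 2:00 = 13:49 UTC on Nov 17.
Add 2 hours 50 minutes travel time → 16:39 UTC.
Westreach is UTC−3:30, so local arrival = 16:39 − 3:30 = 13:09 on Nov 17.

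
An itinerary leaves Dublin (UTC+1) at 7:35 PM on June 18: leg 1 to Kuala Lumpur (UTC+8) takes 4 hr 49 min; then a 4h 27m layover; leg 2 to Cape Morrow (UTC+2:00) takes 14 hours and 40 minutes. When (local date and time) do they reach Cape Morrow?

Convert departure to UTC: 7:35 PM − 1:00 = 6:35 PM UTC on Jun 18.
Add 4 hours 49 minutes leg 1 → 11:24 PM UTC.
Add 4 hours and 27 minutes layover in Kuala Lumpur → 3:51 AM UTC (Jun 19).
Add 14 hours and 40 minutes leg 2 → 6:31 PM UTC.
Cape Morrow is UTC+2:00, so local arrival = 6:31 PM + 2:00 = 8:31 PM on Jun 19.

8:31 PM on Jun 19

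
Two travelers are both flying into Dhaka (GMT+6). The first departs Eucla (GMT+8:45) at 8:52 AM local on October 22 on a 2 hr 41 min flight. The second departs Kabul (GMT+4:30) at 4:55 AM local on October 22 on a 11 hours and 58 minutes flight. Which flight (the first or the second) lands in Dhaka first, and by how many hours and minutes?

the first, by 9 hours 35 minutes

Flight 1 in UTC: 8:52 AM − 8:45 = 12:07 AM on Oct 22.
+2 hours 41 minutes → arrive 2:48 AM UTC on Oct 22.
Flight 2 in UTC: 4:55 AM − 4:30 = 12:25 AM on Oct 22.
+11 hours 58 minutes → arrive 12:23 PM UTC on Oct 22.
Flight 1 lands earlier by 9 hours 35 minutes.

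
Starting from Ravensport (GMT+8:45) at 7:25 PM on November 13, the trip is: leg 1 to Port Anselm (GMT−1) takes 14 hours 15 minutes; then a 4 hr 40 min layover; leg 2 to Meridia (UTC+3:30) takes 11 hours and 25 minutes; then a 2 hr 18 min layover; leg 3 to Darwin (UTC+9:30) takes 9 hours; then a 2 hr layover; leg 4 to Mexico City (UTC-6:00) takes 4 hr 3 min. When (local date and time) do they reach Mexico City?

4:21 AM on November 15

Convert departure to UTC: 7:25 PM − 8:45 = 10:40 AM UTC on Nov 13.
Add 14 hours and 15 minutes leg 1 → 12:55 AM UTC (Nov 14).
Add 4 hours and 40 minutes layover in Port Anselm → 5:35 AM UTC.
Add 11 hours 25 minutes leg 2 → 5:00 PM UTC.
Add 2 hours and 18 minutes layover in Meridia → 7:18 PM UTC.
Add 9 hours leg 3 → 4:18 AM UTC (Nov 15).
Add 2 hours layover in Darwin → 6:18 AM UTC.
Add 4 hours 3 minutes leg 4 → 10:21 AM UTC.
Mexico City is UTC−6:00, so local arrival = 10:21 AM − 6:00 = 4:21 AM on Nov 15.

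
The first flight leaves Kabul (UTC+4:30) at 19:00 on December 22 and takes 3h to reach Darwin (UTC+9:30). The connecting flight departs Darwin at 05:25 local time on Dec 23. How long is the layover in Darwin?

Convert departure to UTC: 19:00 − 4:30 = 14:30 UTC on Dec 22.
Add 3 hours flight time → 17:30 UTC.
Darwin is UTC+9:30, so local arrival = 17:30 + 9:30 = 03:00 on Dec 23.
Layover = 05:25 − 03:00 = 2 hours 25 minutes.

2 hours 25 minutes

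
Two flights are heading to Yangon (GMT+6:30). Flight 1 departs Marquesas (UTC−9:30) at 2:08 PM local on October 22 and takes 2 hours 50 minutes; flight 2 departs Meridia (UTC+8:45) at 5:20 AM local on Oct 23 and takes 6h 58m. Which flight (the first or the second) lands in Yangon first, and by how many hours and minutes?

the first, by 1 hour 5 minutes

Flight 1 in UTC: 2:08 PM + 9:30 = 11:38 PM on Oct 22.
+2 hours 50 minutes → arrive 2:28 AM UTC on Oct 23.
Flight 2 in UTC: 5:20 AM − 8:45 = 8:35 PM on Oct 22.
+6 hours 58 minutes → arrive 3:33 AM UTC on Oct 23.
Flight 1 lands earlier by 1 hour 5 minutes.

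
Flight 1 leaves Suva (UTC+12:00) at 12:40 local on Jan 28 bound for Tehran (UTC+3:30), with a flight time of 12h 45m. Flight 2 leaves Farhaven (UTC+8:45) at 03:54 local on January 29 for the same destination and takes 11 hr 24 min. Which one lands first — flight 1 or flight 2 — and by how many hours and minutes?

the first, by 17 hours 8 minutes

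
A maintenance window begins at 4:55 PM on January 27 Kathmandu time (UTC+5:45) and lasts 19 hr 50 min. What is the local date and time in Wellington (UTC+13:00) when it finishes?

8:00 PM on January 28

Convert start to UTC: 4:55 PM − 5:45 = 11:10 AM UTC on Jan 27.
Add 19 hours and 50 minutes duration → 7:00 AM UTC (Jan 28).
Wellington is UTC+13:00, so local end time = 7:00 AM + 13:00 = 8:00 PM on Jan 28.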